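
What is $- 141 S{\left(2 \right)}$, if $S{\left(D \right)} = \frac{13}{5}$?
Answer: $- \frac{1833}{5} \approx -366.6$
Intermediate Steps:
$S{\left(D \right)} = \frac{13}{5}$ ($S{\left(D \right)} = 13 \cdot \frac{1}{5} = \frac{13}{5}$)
$- 141 S{\left(2 \right)} = \left(-141\right) \frac{13}{5} = - \frac{1833}{5}$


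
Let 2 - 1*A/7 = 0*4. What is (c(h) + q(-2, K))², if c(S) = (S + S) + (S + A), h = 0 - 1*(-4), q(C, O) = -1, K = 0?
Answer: 625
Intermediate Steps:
A = 14 (A = 14 - 0*4 = 14 - 7*0 = 14 + 0 = 14)
h = 4 (h = 0 + 4 = 4)
c(S) = 14 + 3*S (c(S) = (S + S) + (S + 14) = 2*S + (14 + S) = 14 + 3*S)
(c(h) + q(-2, K))² = ((14 + 3*4) - 1)² = ((14 + 12) - 1)² = (26 - 1)² = 25² = 625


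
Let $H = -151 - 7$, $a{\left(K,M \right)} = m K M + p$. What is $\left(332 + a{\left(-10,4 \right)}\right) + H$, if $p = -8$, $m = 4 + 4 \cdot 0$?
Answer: $6$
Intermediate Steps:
$m = 4$ ($m = 4 + 0 = 4$)
$a{\left(K,M \right)} = -8 + 4 K M$ ($a{\left(K,M \right)} = 4 K M - 8 = -8 + 4 K M$)
$H = -158$
$\left(332 + a{\left(-10,4 \right)}\right) + H = \left(332 + \left(-8 + 4 \left(-10\right) 4\right)\right) - 158 = \left(332 - 168\right) - 158 = 164 - 158 = 6$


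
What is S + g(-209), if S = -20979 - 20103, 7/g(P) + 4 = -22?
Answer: -1068139/26 ≈ -41082.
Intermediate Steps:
g(P) = -7/26 (g(P) = 7/(-4 - 22) = 7/(-26) = 7*(-1/26) = -7/26)
S = -41082
S + g(-209) = -41082 - 7/26 = -1068139/26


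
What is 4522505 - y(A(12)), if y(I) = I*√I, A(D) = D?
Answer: 4522505 - 24*√3 ≈ 4.5225e+6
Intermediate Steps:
y(I) = I^(3/2)
4522505 - y(A(12)) = 4522505 - 12^(3/2) = 4522505 - 24*√3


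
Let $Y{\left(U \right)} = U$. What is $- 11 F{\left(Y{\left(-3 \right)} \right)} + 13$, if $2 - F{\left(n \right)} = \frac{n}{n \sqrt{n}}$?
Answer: $-9 - \frac{11 i \sqrt{3}}{3} \approx -9.0 - 6.3509 i$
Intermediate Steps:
$F{\left(n \right)} = 2 - \frac{1}{\sqrt{n}}$ ($F{\left(n \right)} = 2 - \frac{n}{n \sqrt{n}} = 2 - \frac{n}{n^{\frac{3}{2}}} = 2 - \frac{1}{\sqrt{n}}$)
$- 11 F{\left(Y{\left(-3 \right)} \right)} + 13 = - 11 \left(2 - \frac{1}{\sqrt{-3}}\right) + 13 = - 11 \left(2 - - \frac{i \sqrt{3}}{3}\right) + 13 = - 11 \left(2 + \frac{i \sqrt{3}}{3}\right) + 13 = \left(-22 - \frac{11 i \sqrt{3}}{3}\right) + 13 = -9 - \frac{11 i \sqrt{3}}{3}$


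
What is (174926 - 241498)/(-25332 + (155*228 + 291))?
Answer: -66572/10299 ≈ -6.4639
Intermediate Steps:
(174926 - 241498)/(-25332 + (155*228 + 291)) = -66572/(-25332 + (35340 + 291)) = -66572/(-25332 + 35631) = -66572/10299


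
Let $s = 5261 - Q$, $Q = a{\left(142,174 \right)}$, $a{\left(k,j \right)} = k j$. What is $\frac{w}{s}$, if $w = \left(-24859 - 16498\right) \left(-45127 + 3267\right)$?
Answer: $- \frac{1731204020}{19447} \approx -89022.0$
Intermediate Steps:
$a{\left(k,j \right)} = j k$
$Q = 24708$ ($Q = 174 \cdot 142 = 24708$)
$s = -19447$ ($s = 5261 - 24708 = -19447$)
$w = 1731204020$ ($w = \left(-41357\right) \left(-41860\right) = 1731204020$)
$\frac{w}{s} = \frac{1731204020}{-19447} = 1731204020 \left(- \frac{1}{19447}\right) = - \frac{1731204020}{19447}$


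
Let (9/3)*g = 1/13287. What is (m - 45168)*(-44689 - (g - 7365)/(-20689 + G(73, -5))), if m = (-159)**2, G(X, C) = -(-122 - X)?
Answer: 121003260839217155/136151889 ≈ 8.8874e+8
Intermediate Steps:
G(X, C) = 122 + X
m = 25281
g = 1/39861 (g = (1/3)/13287 = (1/3)*(1/13287) = 1/39861 ≈ 2.5087e-5)
(m - 45168)*(-44689 - (g - 7365)/(-20689 + G(73, -5))) = (25281 - 45168)*(-44689 - (1/39861 - 7365)/(-20689 + (122 + 73))) = -19887*(-44689 - (-293576264)/(39861*(-20689 + 195))) = -19887*(-44689 - (-293576264)/(39861*(-20494))) = -19887*(-44689 - (-293576264)*(-1)/(39861*20494)) = -19887*(-44689 - 1*146788132/408455667) = -19887*(-44689 - 146788132/408455667) = -19887*(-18253622090695/408455667) = 121003260839217155/136151889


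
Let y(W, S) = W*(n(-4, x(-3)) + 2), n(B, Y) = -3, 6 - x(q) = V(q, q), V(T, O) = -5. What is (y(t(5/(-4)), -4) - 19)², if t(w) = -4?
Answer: 225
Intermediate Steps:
x(q) = 11 (x(q) = 6 - 1*(-5) = 6 + 5 = 11)
y(W, S) = -W (y(W, S) = W*(-3 + 2) = W*(-1) = -W)
(y(t(5/(-4)), -4) - 19)² = (-1*(-4) - 19)² = (4 - 19)² = (-15)² = 225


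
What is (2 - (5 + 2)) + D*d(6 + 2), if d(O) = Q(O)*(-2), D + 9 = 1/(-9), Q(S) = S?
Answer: 1267/9 ≈ 140.78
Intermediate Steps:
D = -82/9 (D = -9 + 1/(-9) = -9 - ⅑ = -82/9 ≈ -9.1111)
d(O) = -2*O (d(O) = O*(-2) = -2*O)
(2 - (5 + 2)) + D*d(6 + 2) = (2 - (5 + 2)) - (-164)*(6 + 2)/9 = (2 - 1*7) - (-164)*8/9 = (2 - 7) - 82/9*(-16) = -5 + 1312/9 = 1267/9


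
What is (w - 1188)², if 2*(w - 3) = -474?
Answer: 2022084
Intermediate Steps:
w = -234 (w = 3 + (½)*(-474) = 3 - 237 = -234)
(w - 1188)² = (-234 - 1188)² = (-1422)² = 2022084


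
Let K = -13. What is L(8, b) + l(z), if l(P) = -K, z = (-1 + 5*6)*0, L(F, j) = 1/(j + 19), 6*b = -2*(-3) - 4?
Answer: 757/58 ≈ 13.052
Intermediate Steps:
b = ⅓ (b = (-2*(-3) - 4)/6 = (6 - 4)/6 = (⅙)*2 = ⅓ ≈ 0.33333)
L(F, j) = 1/(19 + j)
z = 0 (z = (-1 + 30)*0 = 29*0 = 0)
l(P) = 13 (l(P) = -1*(-13) = 13)
L(8, b) + l(z) = 1/(19 + ⅓) + 13 = 1/(58/3) + 13 = 3/58 + 13 = 757/58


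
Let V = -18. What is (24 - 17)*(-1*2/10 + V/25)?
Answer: -161/25 ≈ -6.4400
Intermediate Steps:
(24 - 17)*(-1*2/10 + V/25) = (24 - 17)*(-1*2/10 - 18/25) = 7*(-2*1/10 - 18*1/25) = 7*(-1/5 - 18/25) = 7*(-23/25) = -161/25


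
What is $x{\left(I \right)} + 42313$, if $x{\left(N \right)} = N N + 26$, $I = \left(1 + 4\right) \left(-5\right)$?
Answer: $42964$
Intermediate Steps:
$I = -25$ ($I = 5 \left(-5\right) = -25$)
$x{\left(N \right)} = 26 + N^{2}$ ($x{\left(N \right)} = N^{2} + 26 = 26 + N^{2}$)
$x{\left(I \right)} + 42313 = \left(26 + \left(-25\right)^{2}\right) + 42313 = \left(26 + 625\right) + 42313 = 651 + 42313 = 42964$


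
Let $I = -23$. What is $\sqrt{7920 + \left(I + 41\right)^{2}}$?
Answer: $6 \sqrt{229} \approx 90.797$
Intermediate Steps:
$\sqrt{7920 + \left(I + 41\right)^{2}} = \sqrt{7920 + \left(-23 + 41\right)^{2}} = \sqrt{7920 + 18^{2}} = \sqrt{7920 + 324} = \sqrt{8244} = 6 \sqrt{229}$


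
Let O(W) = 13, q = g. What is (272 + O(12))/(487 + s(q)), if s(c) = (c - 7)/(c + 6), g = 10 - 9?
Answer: 1995/3403 ≈ 0.58625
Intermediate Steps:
g = 1
q = 1
s(c) = (-7 + c)/(6 + c)
(272 + O(12))/(487 + s(q)) = (272 + 13)/(487 + (-7 + 1)/(6 + 1)) = 285/(487 - 6/7) = 285/(3403/7) = 285*(7/3403) = 1995/3403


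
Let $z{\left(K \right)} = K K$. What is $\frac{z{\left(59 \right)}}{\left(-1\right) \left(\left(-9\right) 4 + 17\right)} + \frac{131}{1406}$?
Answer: $\frac{257725}{1406} \approx 183.3$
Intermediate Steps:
$z{\left(K \right)} = K^{2}$
$\frac{z{\left(59 \right)}}{\left(-1\right) \left(\left(-9\right) 4 + 17\right)} + \frac{131}{1406} = \frac{59^{2}}{\left(-1\right) \left(\left(-9\right) 4 + 17\right)} + \frac{131}{1406} = \frac{3481}{\left(-1\right) \left(-36 + 17\right)} + 131 \cdot \frac{1}{1406} = \frac{3481}{\left(-1\right) \left(-19\right)} + \frac{131}{1406} = \frac{3481}{19} + \frac{131}{1406} = \frac{257725}{1406}$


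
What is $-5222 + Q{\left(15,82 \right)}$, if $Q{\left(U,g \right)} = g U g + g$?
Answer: $95720$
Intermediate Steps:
$Q{\left(U,g \right)} = g + U g^{2}$ ($Q{\left(U,g \right)} = U g g + g = U g^{2} + g = g + U g^{2}$)
$-5222 + Q{\left(15,82 \right)} = -5222 + 82 \left(1 + 15 \cdot 82\right) = -5222 + 82 \left(1 + 1230\right) = -5222 + 82 \cdot 1231 = -5222 + 100942 = 95720$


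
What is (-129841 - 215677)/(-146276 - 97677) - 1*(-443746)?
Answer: 108253513456/243953 ≈ 4.4375e+5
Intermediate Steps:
(-129841 - 215677)/(-146276 - 97677) - 1*(-443746) = -345518/(-243953) + 443746 = -345518*(-1/243953) + 443746 = 345518/243953 + 443746 = 108253513456/243953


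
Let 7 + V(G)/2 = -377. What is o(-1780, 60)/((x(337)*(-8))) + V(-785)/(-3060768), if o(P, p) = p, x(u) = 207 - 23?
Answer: -475301/11732944 ≈ -0.040510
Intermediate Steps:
V(G) = -768 (V(G) = -14 + 2*(-377) = -14 - 754 = -768)
x(u) = 184
o(-1780, 60)/((x(337)*(-8))) + V(-785)/(-3060768) = 60/((184*(-8))) - 768/(-3060768) = 60/(-1472) - 768*(-1/3060768) = 60*(-1/1472) + 8/31883 = -15/368 + 8/31883 = -475301/11732944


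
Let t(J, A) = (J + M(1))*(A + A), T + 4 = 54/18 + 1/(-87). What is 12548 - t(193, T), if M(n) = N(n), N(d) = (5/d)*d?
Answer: 375508/29 ≈ 12949.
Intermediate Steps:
N(d) = 5
T = -88/87 (T = -4 + (54/18 + 1/(-87)) = -4 + (54*(1/18) + 1*(-1/87)) = -4 + (3 - 1/87) = -4 + 260/87 = -88/87 ≈ -1.0115)
M(n) = 5
t(J, A) = 2*A*(5 + J) (t(J, A) = (J + 5)*(A + A) = (5 + J)*(2*A) = 2*A*(5 + J))
12548 - t(193, T) = 12548 - 2*(-88)*(5 + 193)/87 = 12548 - 2*(-88)*198/87 = 12548 - 1*(-11616/29) = 12548 + 11616/29 = 375508/29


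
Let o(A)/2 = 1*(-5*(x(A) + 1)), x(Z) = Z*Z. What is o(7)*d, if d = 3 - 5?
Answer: 1000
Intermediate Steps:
x(Z) = Z²
d = -2
o(A) = -10 - 10*A² (o(A) = 2*(1*(-5*(A² + 1))) = 2*(1*(-5*(1 + A²))) = 2*(1*(-5 - 5*A²)) = 2*(-5 - 5*A²) = -10 - 10*A²)
o(7)*d = (-10 - 10*7²)*(-2) = (-10 - 10*49)*(-2) = (-10 - 490)*(-2) = -500*(-2) = 1000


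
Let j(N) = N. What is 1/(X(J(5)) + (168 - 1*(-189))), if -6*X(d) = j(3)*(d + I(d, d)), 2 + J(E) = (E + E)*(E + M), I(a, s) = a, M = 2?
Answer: 1/289 ≈ 0.0034602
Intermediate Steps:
J(E) = -2 + 2*E*(2 + E) (J(E) = -2 + (E + E)*(E + 2) = -2 + (2*E)*(2 + E) = -2 + 2*E*(2 + E))
X(d) = -d (X(d) = -(d + d)/2 = -2*d/2 = -d)
1/(X(J(5)) + (168 - 1*(-189))) = 1/(-(-2 + 2*5² + 4*5) + (168 - 1*(-189))) = 1/(-(-2 + 2*25 + 20) + (168 + 189)) = 1/(-(-2 + 50 + 20) + 357) = 1/(-1*68 + 357) = 1/(-68 + 357) = 1/289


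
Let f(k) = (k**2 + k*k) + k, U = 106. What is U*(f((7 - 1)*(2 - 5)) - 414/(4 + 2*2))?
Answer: 122589/2 ≈ 61295.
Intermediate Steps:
f(k) = k + 2*k**2 (f(k) = (k**2 + k**2) + k = 2*k**2 + k = k + 2*k**2)
U*(f((7 - 1)*(2 - 5)) - 414/(4 + 2*2)) = 106*(((7 - 1)*(2 - 5))*(1 + 2*((7 - 1)*(2 - 5))) - 414/(4 + 2*2)) = 106*((6*(-3))*(1 + 2*(6*(-3))) - 414/(4 + 4)) = 106*(-18*(1 + 2*(-18)) - 414/8) = 106*(-18*(1 - 36) - 414*1/8) = 106*(-18*(-35) - 207/4) = 106*(630 - 207/4) = 106*(2313/4) = 122589/2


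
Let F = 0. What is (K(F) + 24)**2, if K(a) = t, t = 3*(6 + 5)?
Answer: 3249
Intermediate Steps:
t = 33 (t = 3*11 = 33)
K(a) = 33
(K(F) + 24)**2 = (33 + 24)**2 = 57**2 = 3249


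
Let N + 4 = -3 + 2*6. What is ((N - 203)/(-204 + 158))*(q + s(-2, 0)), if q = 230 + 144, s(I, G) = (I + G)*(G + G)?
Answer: 37026/23 ≈ 1609.8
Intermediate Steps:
s(I, G) = 2*G*(G + I) (s(I, G) = (G + I)*(2*G) = 2*G*(G + I))
N = 5 (N = -4 + (-3 + 2*6) = -4 + (-3 + 12) = -4 + 9 = 5)
q = 374
((N - 203)/(-204 + 158))*(q + s(-2, 0)) = ((5 - 203)/(-204 + 158))*(374 + 2*0*(0 - 2)) = (-198/(-46))*(374 + 2*0*(-2)) = (-198*(-1/46))*(374 + 0) = (99/23)*374 = 37026/23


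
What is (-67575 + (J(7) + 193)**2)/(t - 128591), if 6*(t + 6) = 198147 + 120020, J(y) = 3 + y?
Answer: 158196/453415 ≈ 0.34890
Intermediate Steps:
t = 318131/6 (t = -6 + (198147 + 120020)/6 = -6 + (1/6)*318167 = -6 + 318167/6 = 318131/6 ≈ 53022.)
(-67575 + (J(7) + 193)**2)/(t - 128591) = (-67575 + ((3 + 7) + 193)**2)/(318131/6 - 128591) = (-67575 + (10 + 193)**2)/(-453415/6) = (-67575 + 203**2)*(-6/453415) = (-67575 + 41209)*(-6/453415) = -26366*(-6/453415) = 158196/453415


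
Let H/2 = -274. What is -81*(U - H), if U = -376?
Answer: -13932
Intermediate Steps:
H = -548 (H = 2*(-274) = -548)
-81*(U - H) = -81*(-376 - 1*(-548)) = -81*(-376 + 548) = -81*172 = -13932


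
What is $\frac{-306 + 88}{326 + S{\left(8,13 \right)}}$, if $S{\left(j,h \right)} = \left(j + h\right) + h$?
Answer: $- \frac{109}{180} \approx -0.60556$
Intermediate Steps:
$S{\left(j,h \right)} = j + 2 h$ ($S{\left(j,h \right)} = \left(h + j\right) + h = j + 2 h$)
$\frac{-306 + 88}{326 + S{\left(8,13 \right)}} = \frac{-306 + 88}{326 + \left(8 + 2 \cdot 13\right)} = - \frac{218}{326 + \left(8 + 26\right)} = - \frac{218}{326 + 34} = - \frac{218}{360} = \left(-218\right) \frac{1}{360} = - \frac{109}{180}$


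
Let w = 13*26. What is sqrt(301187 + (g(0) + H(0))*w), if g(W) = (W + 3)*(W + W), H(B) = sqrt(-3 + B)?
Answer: sqrt(301187 + 338*I*sqrt(3)) ≈ 548.81 + 0.533*I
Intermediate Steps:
w = 338
g(W) = 2*W*(3 + W) (g(W) = (3 + W)*(2*W) = 2*W*(3 + W))
sqrt(301187 + (g(0) + H(0))*w) = sqrt(301187 + (2*0*(3 + 0) + sqrt(-3 + 0))*338) = sqrt(301187 + (2*0*3 + sqrt(-3))*338) = sqrt(301187 + (0 + I*sqrt(3))*338) = sqrt(301187 + (I*sqrt(3))*338) = sqrt(301187 + 338*I*sqrt(3))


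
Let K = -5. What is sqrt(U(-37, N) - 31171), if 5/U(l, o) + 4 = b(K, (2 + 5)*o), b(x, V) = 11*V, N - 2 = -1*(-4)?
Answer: 3*I*sqrt(726505706)/458 ≈ 176.55*I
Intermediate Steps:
N = 6 (N = 2 - 1*(-4) = 2 + 4 = 6)
U(l, o) = 5/(-4 + 77*o) (U(l, o) = 5/(-4 + 11*((2 + 5)*o)) = 5/(-4 + 11*(7*o)) = 5/(-4 + 77*o))
sqrt(U(-37, N) - 31171) = sqrt(5/(-4 + 77*6) - 31171) = sqrt(5/(-4 + 462) - 31171) = sqrt(5/458 - 31171) = sqrt(-14276313/458) = 3*I*sqrt(726505706)/458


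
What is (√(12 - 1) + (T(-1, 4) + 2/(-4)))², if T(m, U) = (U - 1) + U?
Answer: 213/4 + 13*√11 ≈ 96.366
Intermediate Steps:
T(m, U) = -1 + 2*U (T(m, U) = (-1 + U) + U = -1 + 2*U)
(√(12 - 1) + (T(-1, 4) + 2/(-4)))² = (√(12 - 1) + ((-1 + 2*4) + 2/(-4)))² = (√11 + ((-1 + 8) + 2*(-¼)))² = (√11 + (7 - ½))² = (√11 + 13/2)² = (13/2 + √11)²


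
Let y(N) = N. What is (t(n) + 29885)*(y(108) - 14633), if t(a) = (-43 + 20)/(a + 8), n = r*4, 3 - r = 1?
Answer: -6944939925/16 ≈ -4.3406e+8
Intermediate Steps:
r = 2 (r = 3 - 1*1 = 3 - 1 = 2)
n = 8 (n = 2*4 = 8)
t(a) = -23/(8 + a)
(t(n) + 29885)*(y(108) - 14633) = (-23/(8 + 8) + 29885)*(108 - 14633) = (-23/16 + 29885)*(-14525) = (478137/16)*(-14525) = -6944939925/16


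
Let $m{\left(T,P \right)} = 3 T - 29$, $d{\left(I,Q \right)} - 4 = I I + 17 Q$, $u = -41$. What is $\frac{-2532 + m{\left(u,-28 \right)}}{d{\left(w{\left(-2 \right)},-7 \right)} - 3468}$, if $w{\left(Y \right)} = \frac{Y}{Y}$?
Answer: $\frac{1342}{1791} \approx 0.7493$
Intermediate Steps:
$w{\left(Y \right)} = 1$
$d{\left(I,Q \right)} = 4 + I^{2} + 17 Q$ ($d{\left(I,Q \right)} = 4 + \left(I I + 17 Q\right) = 4 + \left(I^{2} + 17 Q\right) = 4 + I^{2} + 17 Q$)
$m{\left(T,P \right)} = -29 + 3 T$ ($m{\left(T,P \right)} = 3 T - 29 = -29 + 3 T$)
$\frac{-2532 + m{\left(u,-28 \right)}}{d{\left(w{\left(-2 \right)},-7 \right)} - 3468} = \frac{-2532 + \left(-29 + 3 \left(-41\right)\right)}{\left(4 + 1^{2} + 17 \left(-7\right)\right) - 3468} = \frac{-2532 - 152}{\left(4 + 1 - 119\right) - 3468} = \frac{-2532 - 152}{-114 - 3468} = - \frac{2684}{-3582} = \left(-2684\right) \left(- \frac{1}{3582}\right) = \frac{1342}{1791}$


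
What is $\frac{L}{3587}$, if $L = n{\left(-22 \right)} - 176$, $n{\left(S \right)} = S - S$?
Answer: $- \frac{176}{3587} \approx -0.049066$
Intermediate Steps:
$n{\left(S \right)} = 0$
$L = -176$ ($L = 0 - 176 = -176$)
$\frac{L}{3587} = - \frac{176}{3587}$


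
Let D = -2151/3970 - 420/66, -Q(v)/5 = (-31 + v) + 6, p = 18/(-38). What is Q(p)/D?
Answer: -105681400/5729659 ≈ -18.445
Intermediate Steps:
p = -9/19 (p = 18*(-1/38) = -9/19 ≈ -0.47368)
Q(v) = 125 - 5*v (Q(v) = -5*((-31 + v) + 6) = -5*(-25 + v) = 125 - 5*v)
D = -301561/43670 (D = -2151*1/3970 - 420*1/66 = -2151/3970 - 70/11 = -301561/43670 ≈ -6.9054)
Q(p)/D = (125 - 5*(-9/19))/(-301561/43670) = (125 + 45/19)*(-43670/301561) = (2420/19)*(-43670/301561) = -105681400/5729659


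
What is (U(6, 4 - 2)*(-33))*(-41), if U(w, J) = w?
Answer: 8118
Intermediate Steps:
(U(6, 4 - 2)*(-33))*(-41) = (6*(-33))*(-41) = -198*(-41) = 8118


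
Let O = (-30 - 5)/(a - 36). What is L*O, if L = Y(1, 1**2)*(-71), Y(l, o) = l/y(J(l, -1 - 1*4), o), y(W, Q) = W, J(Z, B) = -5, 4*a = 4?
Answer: 71/5 ≈ 14.200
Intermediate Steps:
a = 1 (a = (1/4)*4 = 1)
Y(l, o) = -l/5 (Y(l, o) = l/(-5) = l*(-1/5) = -l/5)
O = 1 (O = (-30 - 5)/(1 - 36) = -35/(-35) = -35*(-1/35) = 1)
L = 71/5 (L = -1/5*1*(-71) = -1/5*(-71) = 71/5 ≈ 14.200)
L*O = (71/5)*1 = 71/5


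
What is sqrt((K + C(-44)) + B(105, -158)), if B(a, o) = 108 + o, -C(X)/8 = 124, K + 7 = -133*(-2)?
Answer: 3*I*sqrt(87) ≈ 27.982*I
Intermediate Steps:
K = 259 (K = -7 - 133*(-2) = -7 + 266 = 259)
C(X) = -992 (C(X) = -8*124 = -992)
sqrt((K + C(-44)) + B(105, -158)) = sqrt((259 - 992) + (108 - 158)) = sqrt(-733 - 50) = sqrt(-783) = 3*I*sqrt(87)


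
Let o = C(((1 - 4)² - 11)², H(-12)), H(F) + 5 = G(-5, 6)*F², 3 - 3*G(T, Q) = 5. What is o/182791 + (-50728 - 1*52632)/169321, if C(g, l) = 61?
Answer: -18882949179/30950354911 ≈ -0.61010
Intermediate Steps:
G(T, Q) = -⅔ (G(T, Q) = 1 - ⅓*5 = 1 - 5/3 = -⅔)
H(F) = -5 - 2*F²/3
o = 61
o/182791 + (-50728 - 1*52632)/169321 = 61/182791 + (-50728 - 1*52632)/169321 = 61*(1/182791) + (-50728 - 52632)*(1/169321) = 61/182791 - 103360*1/169321 = 61/182791 - 103360/169321 = -18882949179/30950354911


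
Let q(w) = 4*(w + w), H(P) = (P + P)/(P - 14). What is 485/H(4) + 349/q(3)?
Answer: -14201/24 ≈ -591.71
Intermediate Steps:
H(P) = 2*P/(-14 + P) (H(P) = (2*P)/(-14 + P) = 2*P/(-14 + P))
q(w) = 8*w (q(w) = 4*(2*w) = 8*w)
485/H(4) + 349/q(3) = 485/((2*4/(-14 + 4))) + 349/((8*3)) = 485/((2*4/(-10))) + 349/24 = 485/((2*4*(-⅒))) + 349*(1/24) = 485/(-⅘) + 349/24 = 485*(-5/4) + 349/24 = -2425/4 + 349/24 = -14201/24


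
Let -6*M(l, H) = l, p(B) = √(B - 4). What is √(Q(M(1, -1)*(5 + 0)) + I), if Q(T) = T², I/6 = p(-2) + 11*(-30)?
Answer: √(-71255 + 216*I*√6)/6 ≈ 0.16517 + 44.49*I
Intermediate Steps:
p(B) = √(-4 + B)
M(l, H) = -l/6
I = -1980 + 6*I*√6 (I = 6*(√(-4 - 2) + 11*(-30)) = 6*(√(-6) - 330) = 6*(I*√6 - 330) = 6*(-330 + I*√6) = -1980 + 6*I*√6 ≈ -1980.0 + 14.697*I)
√(Q(M(1, -1)*(5 + 0)) + I) = √(((-⅙*1)*(5 + 0))² + (-1980 + 6*I*√6)) = √((-⅙*5)² + (-1980 + 6*I*√6)) = √((-⅚)² + (-1980 + 6*I*√6)) = √(25/36 + (-1980 + 6*I*√6)) = √(-71255/36 + 6*I*√6)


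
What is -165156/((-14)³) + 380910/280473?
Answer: 3947251319/64134826 ≈ 61.546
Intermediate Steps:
-165156/((-14)³) + 380910/280473 = -165156/(-2744) + 380910*(1/280473) = -165156*(-1/2744) + 126970/93491 = 41289/686 + 126970/93491 = 3947251319/64134826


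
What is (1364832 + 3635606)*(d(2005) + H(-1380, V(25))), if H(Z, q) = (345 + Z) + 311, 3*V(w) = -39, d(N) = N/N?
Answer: -3615316674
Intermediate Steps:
d(N) = 1
V(w) = -13 (V(w) = (⅓)*(-39) = -13)
H(Z, q) = 656 + Z
(1364832 + 3635606)*(d(2005) + H(-1380, V(25))) = (1364832 + 3635606)*(1 + (656 - 1380)) = 5000438*(1 - 724) = 5000438*(-723) = -3615316674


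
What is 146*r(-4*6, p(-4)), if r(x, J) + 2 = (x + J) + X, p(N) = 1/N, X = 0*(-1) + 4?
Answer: -6497/2 ≈ -3248.5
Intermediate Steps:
X = 4 (X = 0 + 4 = 4)
r(x, J) = 2 + J + x (r(x, J) = -2 + ((x + J) + 4) = -2 + ((J + x) + 4) = -2 + (4 + J + x) = 2 + J + x)
146*r(-4*6, p(-4)) = 146*(2 + 1/(-4) - 4*6) = 146*(2 - ¼ - 24) = 146*(-89/4) = -6497/2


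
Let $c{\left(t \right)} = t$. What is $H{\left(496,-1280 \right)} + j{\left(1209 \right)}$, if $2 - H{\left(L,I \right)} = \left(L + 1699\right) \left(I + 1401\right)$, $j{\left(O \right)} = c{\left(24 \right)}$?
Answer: $-265569$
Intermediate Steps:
$j{\left(O \right)} = 24$
$H{\left(L,I \right)} = 2 - \left(1401 + I\right) \left(1699 + L\right)$ ($H{\left(L,I \right)} = 2 - \left(L + 1699\right) \left(I + 1401\right) = 2 - \left(1699 + L\right) \left(1401 + I\right) = 2 - \left(1401 + I\right) \left(1699 + L\right)$)
$H{\left(496,-1280 \right)} + j{\left(1209 \right)} = \left(-2380297 - -2174720 - 694896 - \left(-1280\right) 496\right) + 24 = \left(-2380297 + 2174720 - 694896 + 634880\right) + 24 = -265593 + 24 = -265569$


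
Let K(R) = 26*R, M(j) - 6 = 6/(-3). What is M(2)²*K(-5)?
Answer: -2080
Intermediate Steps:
M(j) = 4 (M(j) = 6 + 6/(-3) = 6 + 6*(-⅓) = 6 - 2 = 4)
M(2)²*K(-5) = 4²*(26*(-5)) = 16*(-130) = -2080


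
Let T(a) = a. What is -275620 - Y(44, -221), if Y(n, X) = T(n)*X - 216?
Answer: -265680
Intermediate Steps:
Y(n, X) = -216 + X*n (Y(n, X) = n*X - 216 = X*n - 216 = -216 + X*n)
-275620 - Y(44, -221) = -275620 - (-216 - 221*44) = -275620 - (-216 - 9724) = -275620 - 1*(-9940) = -275620 + 9940 = -265680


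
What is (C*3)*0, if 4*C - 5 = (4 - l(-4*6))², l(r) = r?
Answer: 0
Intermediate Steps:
C = 789/4 (C = 5/4 + (4 - (-4)*6)²/4 = 5/4 + (4 - 1*(-24))²/4 = 5/4 + (4 + 24)²/4 = 5/4 + (¼)*28² = 5/4 + (¼)*784 = 5/4 + 196 = 789/4 ≈ 197.25)
(C*3)*0 = ((789/4)*3)*0 = (2367/4)*0 = 0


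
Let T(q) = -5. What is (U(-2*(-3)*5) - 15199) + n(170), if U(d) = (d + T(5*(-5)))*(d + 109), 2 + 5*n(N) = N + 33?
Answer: -58419/5 ≈ -11684.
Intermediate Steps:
n(N) = 31/5 + N/5 (n(N) = -2/5 + (N + 33)/5 = -2/5 + (33 + N)/5 = -2/5 + (33/5 + N/5) = 31/5 + N/5)
U(d) = (-5 + d)*(109 + d) (U(d) = (d - 5)*(d + 109) = (-5 + d)*(109 + d))
(U(-2*(-3)*5) - 15199) + n(170) = ((-545 + (-2*(-3)*5)**2 + 104*(-2*(-3)*5)) - 15199) + (31/5 + (1/5)*170) = ((-545 + (6*5)**2 + 104*(6*5)) - 15199) + (31/5 + 34) = ((-545 + 30**2 + 104*30) - 15199) + 201/5 = ((-545 + 900 + 3120) - 15199) + 201/5 = (3475 - 15199) + 201/5 = -11724 + 201/5 = -58419/5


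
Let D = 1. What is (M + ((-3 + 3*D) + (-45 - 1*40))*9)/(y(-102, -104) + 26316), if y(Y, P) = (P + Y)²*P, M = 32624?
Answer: -31859/4387028 ≈ -0.0072621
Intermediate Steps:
y(Y, P) = P*(P + Y)²
(M + ((-3 + 3*D) + (-45 - 1*40))*9)/(y(-102, -104) + 26316) = (32624 + ((-3 + 3*1) + (-45 - 1*40))*9)/(-104*(-104 - 102)² + 26316) = (32624 + ((-3 + 3) + (-45 - 40))*9)/(-104*(-206)² + 26316) = (32624 + (0 - 85)*9)/(-104*42436 + 26316) = (32624 - 85*9)/(-4413344 + 26316) = (32624 - 765)/(-4387028) = 31859*(-1/4387028) = -31859/4387028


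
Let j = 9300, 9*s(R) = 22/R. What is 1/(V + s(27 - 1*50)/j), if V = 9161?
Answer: 962550/8817920539 ≈ 0.00010916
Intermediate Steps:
s(R) = 22/(9*R) (s(R) = (22/R)/9 = 22/(9*R))
1/(V + s(27 - 1*50)/j) = 1/(9161 + (22/(9*(27 - 1*50)))/9300) = 1/(9161 + (22/(9*(27 - 50)))*(1/9300)) = 1/(9161 + ((22/9)/(-23))*(1/9300)) = 1/(9161 + ((22/9)*(-1/23))*(1/9300)) = 1/(9161 - 22/207*1/9300) = 1/(9161 - 11/962550) = 1/(8817920539/962550) = 962550/8817920539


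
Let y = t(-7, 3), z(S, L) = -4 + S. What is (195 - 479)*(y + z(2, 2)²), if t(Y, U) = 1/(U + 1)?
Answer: -1207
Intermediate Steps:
t(Y, U) = 1/(1 + U)
y = ¼ (y = 1/(1 + 3) = 1/4 = ¼ ≈ 0.25000)
(195 - 479)*(y + z(2, 2)²) = (195 - 479)*(¼ + (-4 + 2)²) = -284*(¼ + (-2)²) = -284*(¼ + 4) = -284*17/4 = -1207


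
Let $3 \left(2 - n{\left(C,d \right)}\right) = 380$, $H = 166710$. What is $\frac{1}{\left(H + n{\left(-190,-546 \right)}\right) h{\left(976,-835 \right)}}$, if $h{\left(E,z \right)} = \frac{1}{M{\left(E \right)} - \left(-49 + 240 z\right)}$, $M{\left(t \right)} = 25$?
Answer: $\frac{300711}{249878} \approx 1.2034$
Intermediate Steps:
$n{\left(C,d \right)} = - \frac{374}{3}$ ($n{\left(C,d \right)} = 2 - \frac{380}{3} = - \frac{374}{3}$)
$h{\left(E,z \right)} = \frac{1}{74 - 240 z}$ ($h{\left(E,z \right)} = \frac{1}{25 - \left(-49 + 240 z\right)} = \frac{1}{74 - 240 z}$)
$\frac{1}{\left(H + n{\left(-190,-546 \right)}\right) h{\left(976,-835 \right)}} = \frac{1}{\left(166710 - \frac{374}{3}\right) \frac{1}{2 \left(37 - -100200\right)}} = \frac{1}{\frac{499756}{3} \frac{1}{2 \left(37 + 100200\right)}} = \frac{3}{499756 \frac{1}{2 \cdot 100237}} = \frac{3}{499756 \cdot \frac{1}{2} \cdot \frac{1}{100237}} = \frac{3 \frac{1}{\frac{1}{200474}}}{499756} = \frac{3}{499756} \cdot 200474 = \frac{300711}{249878}$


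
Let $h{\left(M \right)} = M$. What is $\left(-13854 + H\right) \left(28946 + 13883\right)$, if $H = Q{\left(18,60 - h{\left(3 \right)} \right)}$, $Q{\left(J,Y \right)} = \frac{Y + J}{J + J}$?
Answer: $- \frac{7119164867}{12} \approx -5.9326 \cdot 10^{8}$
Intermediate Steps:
$Q{\left(J,Y \right)} = \frac{J + Y}{2 J}$
$H = \frac{25}{12}$ ($H = \frac{18 + \left(60 - 3\right)}{2 \cdot 18} = \frac{1}{2} \cdot \frac{1}{18} \left(18 + \left(60 - 3\right)\right) = \frac{1}{2} \cdot \frac{1}{18} \left(18 + 57\right) = \frac{1}{2} \cdot \frac{1}{18} \cdot 75 = \frac{25}{12} \approx 2.0833$)
$\left(-13854 + H\right) \left(28946 + 13883\right) = \left(-13854 + \frac{25}{12}\right) \left(28946 + 13883\right) = \left(- \frac{166223}{12}\right) 42829 = - \frac{7119164867}{12}$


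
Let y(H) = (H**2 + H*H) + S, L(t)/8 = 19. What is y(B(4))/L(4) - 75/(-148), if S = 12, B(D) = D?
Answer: 2239/2812 ≈ 0.79623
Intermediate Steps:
L(t) = 152 (L(t) = 8*19 = 152)
y(H) = 12 + 2*H**2 (y(H) = (H**2 + H*H) + 12 = (H**2 + H**2) + 12 = 2*H**2 + 12 = 12 + 2*H**2)
y(B(4))/L(4) - 75/(-148) = (12 + 2*4**2)/152 - 75/(-148) = (12 + 2*16)*(1/152) - 75*(-1/148) = (12 + 32)*(1/152) + 75/148 = 44*(1/152) + 75/148 = 11/38 + 75/148 = 2239/2812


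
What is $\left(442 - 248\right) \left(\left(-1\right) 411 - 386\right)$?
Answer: $-154618$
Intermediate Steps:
$\left(442 - 248\right) \left(\left(-1\right) 411 - 386\right) = 194 \left(-411 - 386\right) = 194 \left(-797\right) = -154618$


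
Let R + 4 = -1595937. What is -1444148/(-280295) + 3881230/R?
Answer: 1216885640418/447334282595 ≈ 2.7203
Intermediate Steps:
R = -1595941 (R = -4 - 1595937 = -1595941)
-1444148/(-280295) + 3881230/R = -1444148/(-280295) + 3881230/(-1595941) = -1444148*(-1/280295) + 3881230*(-1/1595941) = 1444148/280295 - 3881230/1595941 = 1216885640418/447334282595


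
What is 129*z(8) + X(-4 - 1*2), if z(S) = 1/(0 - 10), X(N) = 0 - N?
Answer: -69/10 ≈ -6.9000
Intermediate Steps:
X(N) = -N
z(S) = -⅒ (z(S) = 1/(-10) = -⅒)
129*z(8) + X(-4 - 1*2) = 129*(-⅒) - (-4 - 1*2) = -129/10 - (-4 - 2) = -129/10 - 1*(-6) = -129/10 + 6 = -69/10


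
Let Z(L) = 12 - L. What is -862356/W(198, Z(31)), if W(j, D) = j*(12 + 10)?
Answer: -6533/33 ≈ -197.97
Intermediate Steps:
W(j, D) = 22*j (W(j, D) = j*22 = 22*j)
-862356/W(198, Z(31)) = -862356/(22*198) = -862356/4356 = -862356*1/4356 = -6533/33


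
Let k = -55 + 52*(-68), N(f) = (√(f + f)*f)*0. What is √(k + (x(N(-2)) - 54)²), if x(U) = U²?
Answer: 15*I*√3 ≈ 25.981*I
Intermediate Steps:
N(f) = 0 (N(f) = (√(2*f)*f)*0 = ((√2*√f)*f)*0 = (√2*f^(3/2))*0 = 0)
k = -3591 (k = -55 - 3536 = -3591)
√(k + (x(N(-2)) - 54)²) = √(-3591 + (0² - 54)²) = √(-3591 + (0 - 54)²) = √(-3591 + (-54)²) = √(-3591 + 2916) = √(-675) = 15*I*√3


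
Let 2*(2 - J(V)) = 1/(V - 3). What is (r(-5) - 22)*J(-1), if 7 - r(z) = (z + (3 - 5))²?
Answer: -136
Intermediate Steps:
J(V) = 2 - 1/(2*(-3 + V)) (J(V) = 2 - 1/(2*(V - 3)) = 2 - 1/(2*(-3 + V)))
r(z) = 7 - (-2 + z)² (r(z) = 7 - (z + (3 - 5))² = 7 - (z - 2)² = 7 - (-2 + z)²)
(r(-5) - 22)*J(-1) = ((7 - (-2 - 5)²) - 22)*((-13 + 4*(-1))/(2*(-3 - 1))) = ((7 - 1*(-7)²) - 22)*((½)*(-13 - 4)/(-4)) = ((7 - 1*49) - 22)*((½)*(-¼)*(-17)) = ((7 - 49) - 22)*(17/8) = (-42 - 22)*(17/8) = -64*17/8 = -136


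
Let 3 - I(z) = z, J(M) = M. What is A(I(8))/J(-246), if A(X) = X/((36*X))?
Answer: -1/8856 ≈ -0.00011292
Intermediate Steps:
I(z) = 3 - z
A(X) = 1/36 (A(X) = X*(1/(36*X)) = 1/36)
A(I(8))/J(-246) = (1/36)/(-246) = (1/36)*(-1/246) = -1/8856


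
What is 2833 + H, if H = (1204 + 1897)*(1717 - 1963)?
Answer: -760013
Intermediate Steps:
H = -762846 (H = 3101*(-246) = -762846)
2833 + H = 2833 - 762846 = -760013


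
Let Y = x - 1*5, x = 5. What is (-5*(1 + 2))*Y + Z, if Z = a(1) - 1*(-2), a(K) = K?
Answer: 3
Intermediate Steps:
Y = 0 (Y = 5 - 1*5 = 5 - 5 = 0)
Z = 3 (Z = 1 - 1*(-2) = 1 + 2 = 3)
(-5*(1 + 2))*Y + Z = -5*(1 + 2)*0 + 3 = -5*3*0 + 3 = -15*0 + 3 = 0 + 3 = 3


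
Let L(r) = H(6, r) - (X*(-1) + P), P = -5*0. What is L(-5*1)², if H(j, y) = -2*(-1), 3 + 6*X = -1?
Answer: 16/9 ≈ 1.7778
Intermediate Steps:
X = -⅔ (X = -½ + (⅙)*(-1) = -½ - ⅙ = -⅔ ≈ -0.66667)
P = 0
H(j, y) = 2
L(r) = 4/3 (L(r) = 2 - (-⅔*(-1) + 0) = 2 - (⅔ + 0) = 2 - 1*⅔ = 2 - ⅔ = 4/3)
L(-5*1)² = (4/3)² = 16/9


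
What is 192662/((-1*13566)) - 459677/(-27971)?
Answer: 423514690/189727293 ≈ 2.2322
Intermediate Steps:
192662/((-1*13566)) - 459677/(-27971) = 192662/(-13566) - 459677*(-1/27971) = 192662*(-1/13566) + 459677/27971 = -96331/6783 + 459677/27971 = 423514690/189727293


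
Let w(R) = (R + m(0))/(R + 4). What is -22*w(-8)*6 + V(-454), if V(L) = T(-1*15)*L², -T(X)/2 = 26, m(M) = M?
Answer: -10718296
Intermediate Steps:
T(X) = -52 (T(X) = -2*26 = -52)
V(L) = -52*L²
w(R) = R/(4 + R) (w(R) = (R + 0)/(R + 4) = R/(4 + R))
-22*w(-8)*6 + V(-454) = -(-176)/(4 - 8)*6 - 52*(-454)² = -(-176)/(-4)*6 - 52*206116 = -(-176)*(-1)/4*6 - 10718032 = -22*2*6 - 10718032 = -44*6 - 10718032 = -264 - 10718032 = -10718296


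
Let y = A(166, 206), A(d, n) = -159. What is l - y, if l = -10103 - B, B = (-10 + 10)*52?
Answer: -9944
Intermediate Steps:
y = -159
B = 0 (B = 0*52 = 0)
l = -10103 (l = -10103 - 1*0 = -10103 + 0 = -10103)
l - y = -10103 - 1*(-159) = -10103 + 159 = -9944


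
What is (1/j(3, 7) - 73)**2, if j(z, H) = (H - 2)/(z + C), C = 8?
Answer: 125316/25 ≈ 5012.6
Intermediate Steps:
j(z, H) = (-2 + H)/(8 + z) (j(z, H) = (H - 2)/(z + 8) = (-2 + H)/(8 + z))
(1/j(3, 7) - 73)**2 = (1/((-2 + 7)/(8 + 3)) - 73)**2 = (1/(5/11) - 73)**2 = (11/5 - 73)**2 = (-354/5)**2 = 125316/25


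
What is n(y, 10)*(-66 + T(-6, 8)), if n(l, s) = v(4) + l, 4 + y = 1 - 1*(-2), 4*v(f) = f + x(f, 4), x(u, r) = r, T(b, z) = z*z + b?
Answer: -8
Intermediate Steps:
T(b, z) = b + z² (T(b, z) = z² + b = b + z²)
v(f) = 1 + f/4 (v(f) = (f + 4)/4 = (4 + f)/4 = 1 + f/4)
y = -1 (y = -4 + (1 - 1*(-2)) = -4 + (1 + 2) = -4 + 3 = -1)
n(l, s) = 2 + l (n(l, s) = (1 + (¼)*4) + l = (1 + 1) + l = 2 + l)
n(y, 10)*(-66 + T(-6, 8)) = (2 - 1)*(-66 + (-6 + 8²)) = 1*(-66 + (-6 + 64)) = 1*(-66 + 58) = 1*(-8) = -8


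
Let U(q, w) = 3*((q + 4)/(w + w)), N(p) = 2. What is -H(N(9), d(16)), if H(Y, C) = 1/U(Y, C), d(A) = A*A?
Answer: -256/9 ≈ -28.444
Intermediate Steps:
U(q, w) = 3*(4 + q)/(2*w) (U(q, w) = 3*((4 + q)/((2*w))) = 3*((4 + q)*(1/(2*w))) = 3*((4 + q)/(2*w)) = 3*(4 + q)/(2*w))
d(A) = A**2
H(Y, C) = 2*C/(3*(4 + Y)) (H(Y, C) = 1/(3*(4 + Y)/(2*C)) = 2*C/(3*(4 + Y)))
-H(N(9), d(16)) = -2*16**2/(3*(4 + 2)) = -2*256/(3*6) = -1*256/9 = -256/9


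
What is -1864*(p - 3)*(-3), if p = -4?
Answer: -39144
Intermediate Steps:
-1864*(p - 3)*(-3) = -1864*(-4 - 3)*(-3) = -(-13048)*(-3) = -1864*21 = -39144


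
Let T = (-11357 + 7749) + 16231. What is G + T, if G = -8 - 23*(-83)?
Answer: 14524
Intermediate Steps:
G = 1901 (G = -8 + 1909 = 1901)
T = 12623 (T = -3608 + 16231 = 12623)
G + T = 1901 + 12623 = 14524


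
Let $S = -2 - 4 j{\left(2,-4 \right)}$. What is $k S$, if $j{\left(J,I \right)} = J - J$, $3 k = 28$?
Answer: $- \frac{56}{3} \approx -18.667$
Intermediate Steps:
$k = \frac{28}{3}$ ($k = \frac{1}{3} \cdot 28 = \frac{28}{3} \approx 9.3333$)
$j{\left(J,I \right)} = 0$
$S = -2$ ($S = -2 - 0 = -2 + 0 = -2$)
$k S = \frac{28}{3} \left(-2\right) = - \frac{56}{3}$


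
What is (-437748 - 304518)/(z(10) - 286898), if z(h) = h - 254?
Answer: 123711/47857 ≈ 2.5850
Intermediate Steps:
z(h) = -254 + h
(-437748 - 304518)/(z(10) - 286898) = (-437748 - 304518)/((-254 + 10) - 286898) = -742266/(-244 - 286898) = -742266/(-287142) = -742266*(-1/287142) = 123711/47857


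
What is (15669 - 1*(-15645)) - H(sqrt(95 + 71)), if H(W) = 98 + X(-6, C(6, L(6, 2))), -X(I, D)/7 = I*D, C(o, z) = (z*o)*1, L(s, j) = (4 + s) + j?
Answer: 28192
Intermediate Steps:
L(s, j) = 4 + j + s
C(o, z) = o*z (C(o, z) = (o*z)*1 = o*z)
X(I, D) = -7*D*I (X(I, D) = -7*I*D = -7*D*I)
H(W) = 3122 (H(W) = 98 - 7*6*(4 + 2 + 6)*(-6) = 98 - 7*6*12*(-6) = 98 - 7*72*(-6) = 98 + 3024 = 3122)
(15669 - 1*(-15645)) - H(sqrt(95 + 71)) = (15669 - 1*(-15645)) - 1*3122 = (15669 + 15645) - 3122 = 31314 - 3122 = 28192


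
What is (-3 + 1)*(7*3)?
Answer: -42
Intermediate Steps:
(-3 + 1)*(7*3) = -2*21 = -42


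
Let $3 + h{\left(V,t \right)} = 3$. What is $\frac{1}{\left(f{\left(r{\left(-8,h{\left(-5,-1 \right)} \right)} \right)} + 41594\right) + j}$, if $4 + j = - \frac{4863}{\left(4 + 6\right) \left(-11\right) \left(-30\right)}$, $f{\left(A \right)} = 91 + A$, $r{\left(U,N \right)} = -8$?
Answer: $\frac{1100}{45838679} \approx 2.3997 \cdot 10^{-5}$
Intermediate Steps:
$h{\left(V,t \right)} = 0$ ($h{\left(V,t \right)} = -3 + 3 = 0$)
$j = - \frac{6021}{1100}$ ($j = -4 - \frac{4863}{\left(4 + 6\right) \left(-11\right) \left(-30\right)} = -4 - \frac{4863}{10 \left(-11\right) \left(-30\right)} = -4 - \frac{4863}{\left(-110\right) \left(-30\right)} = -4 - \frac{4863}{3300} = -4 - \frac{1621}{1100} = - \frac{6021}{1100} \approx -5.4736$)
$\frac{1}{\left(f{\left(r{\left(-8,h{\left(-5,-1 \right)} \right)} \right)} + 41594\right) + j} = \frac{1}{\left(\left(91 - 8\right) + 41594\right) - \frac{6021}{1100}} = \frac{1}{\left(83 + 41594\right) - \frac{6021}{1100}} = \frac{1}{41677 - \frac{6021}{1100}} = \frac{1}{\frac{45838679}{1100}} = \frac{1100}{45838679}$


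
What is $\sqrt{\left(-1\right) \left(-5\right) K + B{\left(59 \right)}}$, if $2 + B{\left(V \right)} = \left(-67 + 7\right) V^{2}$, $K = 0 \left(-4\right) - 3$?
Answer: $i \sqrt{208877} \approx 457.03 i$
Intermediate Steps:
$K = -3$ ($K = 0 - 3 = -3$)
$B{\left(V \right)} = -2 - 60 V^{2}$ ($B{\left(V \right)} = -2 + \left(-67 + 7\right) V^{2} = -2 - 60 V^{2}$)
$\sqrt{\left(-1\right) \left(-5\right) K + B{\left(59 \right)}} = \sqrt{\left(-1\right) \left(-5\right) \left(-3\right) - \left(2 + 60 \cdot 59^{2}\right)} = \sqrt{5 \left(-3\right) - 208862} = \sqrt{-15 - 208862} = \sqrt{-208877} = i \sqrt{208877}$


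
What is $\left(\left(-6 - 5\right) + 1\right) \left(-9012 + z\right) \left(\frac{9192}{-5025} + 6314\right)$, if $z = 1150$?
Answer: $\frac{166248059464}{335} \approx 4.9626 \cdot 10^{8}$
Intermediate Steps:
$\left(\left(-6 - 5\right) + 1\right) \left(-9012 + z\right) \left(\frac{9192}{-5025} + 6314\right) = \left(\left(-6 - 5\right) + 1\right) \left(-9012 + 1150\right) \left(\frac{9192}{-5025} + 6314\right) = \left(-11 + 1\right) \left(- 7862 \left(9192 \left(- \frac{1}{5025}\right) + 6314\right)\right) = - 10 \left(- 7862 \left(- \frac{3064}{1675} + 6314\right)\right) = - 10 \left(\left(-7862\right) \frac{10572886}{1675}\right) = \left(-10\right) \left(- \frac{83124029732}{1675}\right) = \frac{166248059464}{335}$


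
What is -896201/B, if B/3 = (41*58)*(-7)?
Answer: 896201/49938 ≈ 17.946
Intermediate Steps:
B = -49938 (B = 3*((41*58)*(-7)) = 3*(2378*(-7)) = 3*(-16646) = -49938)
-896201/B = -896201/(-49938) = -896201*(-1/49938) = 896201/49938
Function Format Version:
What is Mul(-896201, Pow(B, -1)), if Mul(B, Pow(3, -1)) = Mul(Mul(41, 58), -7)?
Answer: Rational(896201, 49938) ≈ 17.946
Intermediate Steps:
B = -49938 (B = Mul(3, Mul(Mul(41, 58), -7)) = Mul(3, Mul(2378, -7)) = Mul(3, -16646) = -49938)
Mul(-896201, Pow(B, -1)) = Mul(-896201, Pow(-49938, -1)) = Mul(-896201, Rational(-1, 49938)) = Rational(896201, 49938)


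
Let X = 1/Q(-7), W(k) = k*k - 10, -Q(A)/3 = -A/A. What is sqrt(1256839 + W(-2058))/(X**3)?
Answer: 27*sqrt(5492193) ≈ 63276.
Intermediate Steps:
Q(A) = 3 (Q(A) = -(-3)*A/A = -(-3) = -3*(-1) = 3)
W(k) = -10 + k**2 (W(k) = k**2 - 10 = -10 + k**2)
X = 1/3 ≈ 0.33333
sqrt(1256839 + W(-2058))/(X**3) = sqrt(1256839 + (-10 + (-2058)**2))/((1/3)**3) = sqrt(1256839 + (-10 + 4235364))/(1/27) = sqrt(1256839 + 4235354)*27 = sqrt(5492193)*27 = 27*sqrt(5492193)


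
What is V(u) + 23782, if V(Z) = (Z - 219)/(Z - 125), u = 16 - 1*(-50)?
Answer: 1403291/59 ≈ 23785.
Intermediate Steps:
u = 66 (u = 16 + 50 = 66)
V(Z) = (-219 + Z)/(-125 + Z)
V(u) + 23782 = (-219 + 66)/(-125 + 66) + 23782 = -153/(-59) + 23782 = -1/59*(-153) + 23782 = 153/59 + 23782 = 1403291/59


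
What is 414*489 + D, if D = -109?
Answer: 202337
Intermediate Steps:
414*489 + D = 414*489 - 109 = 202446 - 109 = 202337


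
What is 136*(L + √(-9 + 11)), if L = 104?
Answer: 14144 + 136*√2 ≈ 14336.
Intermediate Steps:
136*(L + √(-9 + 11)) = 136*(104 + √(-9 + 11)) = 136*(104 + √2) = 14144 + 136*√2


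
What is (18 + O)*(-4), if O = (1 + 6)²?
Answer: -268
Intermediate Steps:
O = 49 (O = 7² = 49)
(18 + O)*(-4) = (18 + 49)*(-4) = 67*(-4) = -268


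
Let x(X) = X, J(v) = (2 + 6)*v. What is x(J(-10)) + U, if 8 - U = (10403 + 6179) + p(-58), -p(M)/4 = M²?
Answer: -3198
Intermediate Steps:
p(M) = -4*M²
J(v) = 8*v
U = -3118 (U = 8 - ((10403 + 6179) - 4*(-58)²) = 8 - (16582 - 4*3364) = 8 - (16582 - 13456) = 8 - 1*3126 = 8 - 3126 = -3118)
x(J(-10)) + U = 8*(-10) - 3118 = -80 - 3118 = -3198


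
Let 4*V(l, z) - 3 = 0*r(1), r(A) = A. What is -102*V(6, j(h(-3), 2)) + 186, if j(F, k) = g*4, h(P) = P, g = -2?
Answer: 219/2 ≈ 109.50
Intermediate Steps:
j(F, k) = -8 (j(F, k) = -2*4 = -8)
V(l, z) = ¾ (V(l, z) = ¾ + (0*1)/4 = ¾ + (¼)*0 = ¾ + 0 = ¾)
-102*V(6, j(h(-3), 2)) + 186 = -102*¾ + 186 = -153/2 + 186 = 219/2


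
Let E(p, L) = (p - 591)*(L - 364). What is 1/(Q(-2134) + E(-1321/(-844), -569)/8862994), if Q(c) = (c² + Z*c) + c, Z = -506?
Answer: 1068623848/6018089912924225 ≈ 1.7757e-7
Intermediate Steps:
E(p, L) = (-591 + p)*(-364 + L)
Q(c) = c² - 505*c (Q(c) = (c² - 506*c) + c = c² - 505*c)
1/(Q(-2134) + E(-1321/(-844), -569)/8862994) = 1/(-2134*(-505 - 2134) + (215124 - 591*(-569) - (-480844)/(-844) - (-751649)/(-844))/8862994) = 1/(-2134*(-2639) + (215124 + 336279 - (-480844)*(-1)/844 - (-751649)*(-1)/844)*(1/8862994)) = 1/(5631626 + (215124 + 336279 - 364*1321/844 - 569*1321/844)*(1/8862994)) = 1/(5631626 + (215124 + 336279 - 120211/211 - 751649/844)*(1/8862994)) = 1/(5631626 + (464151639/844)*(1/8862994)) = 1/(5631626 + 66307377/1068623848) = 1/(6018089912924225/1068623848) = 1068623848/6018089912924225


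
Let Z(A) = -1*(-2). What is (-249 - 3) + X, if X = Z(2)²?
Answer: -248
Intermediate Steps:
Z(A) = 2
X = 4 (X = 2² = 4)
(-249 - 3) + X = (-249 - 3) + 4 = -252 + 4 = -248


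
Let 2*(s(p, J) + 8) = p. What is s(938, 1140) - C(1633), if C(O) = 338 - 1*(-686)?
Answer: -563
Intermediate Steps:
C(O) = 1024 (C(O) = 338 + 686 = 1024)
s(p, J) = -8 + p/2
s(938, 1140) - C(1633) = (-8 + (1/2)*938) - 1*1024 = (-8 + 469) - 1024 = 461 - 1024 = -563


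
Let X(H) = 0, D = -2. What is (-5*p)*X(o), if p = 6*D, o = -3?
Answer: 0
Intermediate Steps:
p = -12 (p = 6*(-2) = -12)
(-5*p)*X(o) = -5*(-12)*0 = 60*0 = 0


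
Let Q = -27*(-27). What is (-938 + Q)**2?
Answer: 43681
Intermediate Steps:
Q = 729
(-938 + Q)**2 = (-938 + 729)**2 = (-209)**2 = 43681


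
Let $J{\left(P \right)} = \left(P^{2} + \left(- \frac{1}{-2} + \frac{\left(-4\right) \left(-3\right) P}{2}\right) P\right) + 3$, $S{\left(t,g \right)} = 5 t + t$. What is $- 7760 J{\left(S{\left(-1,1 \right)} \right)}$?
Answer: $-1955520$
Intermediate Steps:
$S{\left(t,g \right)} = 6 t$
$J{\left(P \right)} = 3 + P^{2} + P \left(\frac{1}{2} + 6 P\right)$ ($J{\left(P \right)} = \left(P^{2} + \left(\left(-1\right) \left(- \frac{1}{2}\right) + 12 P \frac{1}{2}\right) P\right) + 3 = \left(P^{2} + \left(\frac{1}{2} + 6 P\right) P\right) + 3 = \left(P^{2} + P \left(\frac{1}{2} + 6 P\right)\right) + 3 = 3 + P^{2} + P \left(\frac{1}{2} + 6 P\right)$)
$- 7760 J{\left(S{\left(-1,1 \right)} \right)} = - 7760 \left(3 + \frac{6 \left(-1\right)}{2} + 7 \left(6 \left(-1\right)\right)^{2}\right) = - 7760 \left(3 + \frac{1}{2} \left(-6\right) + 7 \left(-6\right)^{2}\right) = - 7760 \left(3 - 3 + 7 \cdot 36\right) = - 7760 \left(3 - 3 + 252\right) = \left(-7760\right) 252 = -1955520$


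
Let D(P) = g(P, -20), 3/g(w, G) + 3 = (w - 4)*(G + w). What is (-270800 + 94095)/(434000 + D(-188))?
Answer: -2352120255/5776974001 ≈ -0.40715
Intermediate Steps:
g(w, G) = 3/(-3 + (-4 + w)*(G + w)) (g(w, G) = 3/(-3 + (w - 4)*(G + w)) = 3/(-3 + (-4 + w)*(G + w)))
D(P) = 3/(77 + P² - 24*P) (D(P) = 3/(-3 + P² - 4*(-20) - 4*P - 20*P) = 3/(-3 + P² + 80 - 4*P - 20*P) = 3/(77 + P² - 24*P))
(-270800 + 94095)/(434000 + D(-188)) = (-270800 + 94095)/(434000 + 3/(77 + (-188)² - 24*(-188))) = -176705/(434000 + 3/(77 + 35344 + 4512)) = -176705/(434000 + 3/39933) = -176705/(434000 + 3*(1/39933)) = -176705/(434000 + 1/13311) = -176705/5776974001/13311 = -176705*13311/5776974001 = -2352120255/5776974001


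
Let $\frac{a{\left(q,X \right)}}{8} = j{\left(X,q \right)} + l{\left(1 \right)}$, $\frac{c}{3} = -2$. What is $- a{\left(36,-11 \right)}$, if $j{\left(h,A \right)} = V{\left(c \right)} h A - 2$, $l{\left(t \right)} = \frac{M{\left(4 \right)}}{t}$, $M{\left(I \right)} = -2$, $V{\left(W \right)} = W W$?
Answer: $114080$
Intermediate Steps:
$c = -6$ ($c = 3 \left(-2\right) = -6$)
$V{\left(W \right)} = W^{2}$
$l{\left(t \right)} = - \frac{2}{t}$
$j{\left(h,A \right)} = -2 + 36 A h$ ($j{\left(h,A \right)} = \left(-6\right)^{2} h A - 2 = 36 h A - 2 = 36 A h - 2 = -2 + 36 A h$)
$a{\left(q,X \right)} = -32 + 288 X q$ ($a{\left(q,X \right)} = 8 \left(\left(-2 + 36 q X\right) - \frac{2}{1}\right) = 8 \left(\left(-2 + 36 X q\right) - 2\right) = 8 \left(-4 + 36 X q\right) = -32 + 288 X q$)
$- a{\left(36,-11 \right)} = - (-32 + 288 \left(-11\right) 36) = - (-32 - 114048) = \left(-1\right) \left(-114080\right) = 114080$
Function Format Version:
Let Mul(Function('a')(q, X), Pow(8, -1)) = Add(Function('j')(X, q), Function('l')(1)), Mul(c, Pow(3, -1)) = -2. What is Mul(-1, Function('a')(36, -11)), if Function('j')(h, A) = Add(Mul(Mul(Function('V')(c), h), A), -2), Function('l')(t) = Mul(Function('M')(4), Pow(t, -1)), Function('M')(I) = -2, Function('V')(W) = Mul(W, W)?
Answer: 114080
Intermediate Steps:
c = -6 (c = Mul(3, -2) = -6)
Function('V')(W) = Pow(W, 2)
Function('l')(t) = Mul(-2, Pow(t, -1))
Function('j')(h, A) = Add(-2, Mul(36, A, h)) (Function('j')(h, A) = Add(Mul(Mul(Pow(-6, 2), h), A), -2) = Add(Mul(Mul(36, h), A), -2) = Add(Mul(36, A, h), -2) = Add(-2, Mul(36, A, h)))
Function('a')(q, X) = Add(-32, Mul(288, X, q)) (Function('a')(q, X) = Mul(8, Add(Add(-2, Mul(36, q, X)), Mul(-2, Pow(1, -1)))) = Mul(8, Add(Add(-2, Mul(36, X, q)), Mul(-2, 1))) = Mul(8, Add(Add(-2, Mul(36, X, q)), -2)) = Mul(8, Add(-4, Mul(36, X, q))) = Add(-32, Mul(288, X, q)))
Mul(-1, Function('a')(36, -11)) = Mul(-1, Add(-32, Mul(288, -11, 36))) = Mul(-1, Add(-32, -114048)) = Mul(-1, -114080) = 114080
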